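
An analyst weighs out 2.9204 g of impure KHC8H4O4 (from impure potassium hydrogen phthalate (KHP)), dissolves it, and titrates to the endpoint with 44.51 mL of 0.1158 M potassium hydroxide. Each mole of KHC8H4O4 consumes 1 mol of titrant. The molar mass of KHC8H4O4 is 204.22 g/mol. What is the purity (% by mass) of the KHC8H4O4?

36.0%

n(KOH) = 0.1158 x 0.04451 = 0.005154 mol.
n(KHC8H4O4) = 0.005154 / 1 = 0.005154 mol.
mass of KHC8H4O4 = 0.005154 x 204.22 = 1.053 g.
% purity = 1.053 / 2.9204 x 100 = 36.0%.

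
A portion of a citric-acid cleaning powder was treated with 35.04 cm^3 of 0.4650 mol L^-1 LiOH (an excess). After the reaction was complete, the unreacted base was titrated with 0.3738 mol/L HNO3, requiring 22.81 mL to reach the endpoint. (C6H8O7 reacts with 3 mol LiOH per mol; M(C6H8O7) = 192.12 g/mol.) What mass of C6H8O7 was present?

0.497 g

Total n(LiOH) added = 0.4650 x 0.03504 = 0.01629 mol.
n(HNO3) used = 0.3738 x 0.02281 = 0.008526 mol, which equals the excess n(LiOH).
So n(LiOH) consumed by the sample = 0.01629 - 0.008526 = 0.007767 mol.
n(C6H8O7) = 0.007767 / 3 = 0.002589 mol.
mass = 0.002589 mol x 192.12 g/mol = 0.497 g.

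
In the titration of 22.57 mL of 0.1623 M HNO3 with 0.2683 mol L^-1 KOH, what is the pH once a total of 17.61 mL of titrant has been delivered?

12.42

n(acid) = 0.1623 x 0.02257 = 0.003663 mol; n(KOH) added = 0.2683 x 0.01761 = 0.004725 mol.
Base is in excess by 0.004725 - 0.003663 = 0.001062 mol in a total volume of 0.04018 L.
[OH^-] = 0.001062/0.04018 = 0.02642 M, so pOH = 1.58 and pH = 14.00 - 1.58 = 12.42.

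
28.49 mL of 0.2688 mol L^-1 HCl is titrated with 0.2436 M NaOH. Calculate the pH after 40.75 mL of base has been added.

n(acid) = 0.2688 x 0.02849 = 0.007658 mol; n(NaOH) added = 0.2436 x 0.04075 = 0.009927 mol.
Base is in excess by 0.009927 - 0.007658 = 0.002269 mol in a total volume of 0.06924 L.
[OH^-] = 0.002269/0.06924 = 0.03276 M, so pOH = 1.48 and pH = 14.00 - 1.48 = 12.52.

12.52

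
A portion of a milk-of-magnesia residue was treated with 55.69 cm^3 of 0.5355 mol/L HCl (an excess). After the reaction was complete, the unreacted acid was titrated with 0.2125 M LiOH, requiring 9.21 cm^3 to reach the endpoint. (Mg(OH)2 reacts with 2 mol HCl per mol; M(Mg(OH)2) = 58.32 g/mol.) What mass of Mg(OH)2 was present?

Total n(HCl) added = 0.5355 x 0.05569 = 0.02982 mol.
n(LiOH) used = 0.2125 x 0.009210 = 0.001957 mol, which equals the excess n(HCl).
So n(HCl) consumed by the sample = 0.02982 - 0.001957 = 0.02786 mol.
n(Mg(OH)2) = 0.02786 / 2 = 0.01393 mol.
mass = 0.01393 mol x 58.32 g/mol = 0.813 g.

0.813 g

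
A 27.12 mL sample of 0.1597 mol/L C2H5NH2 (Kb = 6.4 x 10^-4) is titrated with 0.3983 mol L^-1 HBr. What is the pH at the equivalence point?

5.87

n(C2H5NH2) = 0.1597 x 0.02712 = 0.004331 mol; V(HBr) at equivalence = 0.004331/0.3983 = 0.01087 L.
At equivalence the base is fully converted to C2H5NH3+; total volume = 0.03799 L, so [C2H5NH3+] = 0.004331/0.03799 = 0.1140 M.
Ka(C2H5NH3+) = Kw/Kb = 1.0e-14 / 6.4 x 10^-4 = 1.56e-11.
[H^+] = sqrt(Ka x [C2H5NH3+]) = sqrt(1.56e-11 x 0.1140) = 1.33e-6 M.
pH = -log(1.33e-6) = 5.87.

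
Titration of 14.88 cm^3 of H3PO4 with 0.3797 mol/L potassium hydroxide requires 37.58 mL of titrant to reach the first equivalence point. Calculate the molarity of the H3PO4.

n(KOH) = 0.3797 x 0.03758 = 0.01427 mol.
At the first equivalence point, 1 mol OH^- react per mol H3PO4, so n(H3PO4) = 0.01427 / 1 = 0.01427 mol.
[H3PO4] = 0.01427 / 0.01488 L = 0.959 M.

0.959 M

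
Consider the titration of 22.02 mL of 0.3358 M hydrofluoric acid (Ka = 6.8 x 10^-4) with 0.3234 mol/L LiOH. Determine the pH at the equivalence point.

8.19

n(HF) = 0.3358 x 0.02202 = 0.007394 mol; V(LiOH) at equivalence = 0.007394/0.3234 = 0.02286 L.
At equivalence all the acid is converted to F-; total volume = 0.02202 + 0.02286 = 0.04488 L, so [F-] = 0.007394/0.04488 = 0.1647 M.
Kb = Kw/Ka = 1.0e-14 / 6.8 x 10^-4 = 1.47e-11.
[OH^-] = sqrt(Kb x [F-]) = sqrt(1.47e-11 x 0.1647) = 1.56e-6 M.
pOH = 5.81, so pH = 14.00 - 5.81 = 8.19.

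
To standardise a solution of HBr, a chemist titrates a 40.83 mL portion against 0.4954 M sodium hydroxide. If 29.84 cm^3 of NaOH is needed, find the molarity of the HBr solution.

0.362 M

n(NaOH) delivered = 0.4954 x 0.02984 = 0.01478 mol.
For a 1:1 reaction, n(HBr) = 0.01478 mol.
[HBr] = 0.01478 mol / 0.04083 L = 0.362 M.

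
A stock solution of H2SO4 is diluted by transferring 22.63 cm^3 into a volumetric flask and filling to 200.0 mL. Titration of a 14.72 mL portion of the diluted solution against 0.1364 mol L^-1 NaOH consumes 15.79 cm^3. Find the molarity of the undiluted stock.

n(NaOH) = 0.1364 x 0.01579 = 0.002154 mol.
n(H2SO4) in the aliquot = 0.002154 x 1/2 = 0.001077 mol.
[diluted H2SO4] = 0.001077 / 0.01472 = 0.07316 M.
Dilution factor = 200.0/22.63 = 8.838, so [stock] = 0.07316 x 8.838 = 0.647 M.

0.647 M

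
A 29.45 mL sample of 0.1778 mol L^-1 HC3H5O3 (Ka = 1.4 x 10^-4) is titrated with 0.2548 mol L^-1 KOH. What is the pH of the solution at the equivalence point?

8.44

n(HC3H5O3) = 0.1778 x 0.02945 = 0.005236 mol; V(KOH) at equivalence = 0.005236/0.2548 = 0.02055 L.
At equivalence all the acid is converted to C3H5O3-; total volume = 0.02945 + 0.02055 = 0.05000 L, so [C3H5O3-] = 0.005236/0.05000 = 0.1047 M.
Kb = Kw/Ka = 1.0e-14 / 1.4 x 10^-4 = 7.14e-11.
[OH^-] = sqrt(Kb x [C3H5O3-]) = sqrt(7.14e-11 x 0.1047) = 2.74e-6 M.
pOH = 5.56, so pH = 14.00 - 5.56 = 8.44.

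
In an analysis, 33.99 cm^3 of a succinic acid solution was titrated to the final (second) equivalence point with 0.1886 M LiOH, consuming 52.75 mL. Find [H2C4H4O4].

n(LiOH) = 0.1886 x 0.05275 = 0.009949 mol.
At the final (second) equivalence point, 2 mol OH^- react per mol H2C4H4O4, so n(H2C4H4O4) = 0.009949 / 2 = 0.004974 mol.
[H2C4H4O4] = 0.004974 / 0.03399 L = 0.146 M.

0.146 M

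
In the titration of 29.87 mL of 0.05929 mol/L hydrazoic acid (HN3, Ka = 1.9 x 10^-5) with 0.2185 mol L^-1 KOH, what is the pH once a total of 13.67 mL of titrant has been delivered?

12.45

n(acid) = 0.05929 x 0.02987 = 0.001771 mol; n(KOH) added = 0.2185 x 0.01367 = 0.002987 mol.
Base is in excess by 0.002987 - 0.001771 = 0.001216 mol in a total volume of 0.04354 L.
[OH^-] = 0.001216/0.04354 = 0.02793 M, so pOH = 1.55 and pH = 14.00 - 1.55 = 12.45.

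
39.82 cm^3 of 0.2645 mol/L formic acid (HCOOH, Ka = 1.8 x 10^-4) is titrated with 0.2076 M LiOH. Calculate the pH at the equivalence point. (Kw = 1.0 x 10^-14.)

8.41

n(HCOOH) = 0.2645 x 0.03982 = 0.01053 mol; V(LiOH) at equivalence = 0.01053/0.2076 = 0.05073 L.
At equivalence all the acid is converted to HCOO-; total volume = 0.03982 + 0.05073 = 0.09055 L, so [HCOO-] = 0.01053/0.09055 = 0.1163 M.
Kb = Kw/Ka = 1.0e-14 / 1.8 x 10^-4 = 5.56e-11.
[OH^-] = sqrt(Kb x [HCOO-]) = sqrt(5.56e-11 x 0.1163) = 2.54e-6 M.
pOH = 5.59, so pH = 14.00 - 5.59 = 8.41.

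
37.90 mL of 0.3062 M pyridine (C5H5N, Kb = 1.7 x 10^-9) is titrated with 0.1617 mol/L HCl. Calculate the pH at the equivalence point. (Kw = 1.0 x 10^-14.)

3.10

n(C5H5N) = 0.3062 x 0.03790 = 0.01160 mol; V(HCl) at equivalence = 0.01160/0.1617 = 0.07177 L.
At equivalence the base is fully converted to C5H5NH+; total volume = 0.1097 L, so [C5H5NH+] = 0.01160/0.1097 = 0.1058 M.
Ka(C5H5NH+) = Kw/Kb = 1.0e-14 / 1.7 x 10^-9 = 5.88e-6.
[H^+] = sqrt(Ka x [C5H5NH+]) = sqrt(5.88e-6 x 0.1058) = 0.000789 M.
pH = -log(0.000789) = 3.10.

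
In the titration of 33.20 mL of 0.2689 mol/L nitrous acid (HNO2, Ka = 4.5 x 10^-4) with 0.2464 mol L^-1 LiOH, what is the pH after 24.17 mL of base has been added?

3.65

Initial n(HNO2) = 0.2689 x 0.03320 = 0.008927 mol.
n(LiOH) added = 0.2464 x 0.02417 = 0.005955 mol, converting that many moles of HNO2 to NO2-.
Remaining n(HNO2) = 0.002972 mol; n(NO2-) = 0.005955 mol.
By Henderson-Hasselbalch, pH = pKa + log([A^-]/[HA]) = 3.35 + log(0.005955/0.002972) = 3.35 + (+0.30) = 3.65.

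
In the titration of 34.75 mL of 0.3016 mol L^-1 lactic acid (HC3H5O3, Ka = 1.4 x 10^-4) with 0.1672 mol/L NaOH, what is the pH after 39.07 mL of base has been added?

Initial n(HC3H5O3) = 0.3016 x 0.03475 = 0.01048 mol.
n(NaOH) added = 0.1672 x 0.03907 = 0.006533 mol, converting that many moles of HC3H5O3 to C3H5O3-.
Remaining n(HC3H5O3) = 0.003948 mol; n(C3H5O3-) = 0.006533 mol.
By Henderson-Hasselbalch, pH = pKa + log([A^-]/[HA]) = 3.85 + log(0.006533/0.003948) = 3.85 + (+0.22) = 4.07.

4.07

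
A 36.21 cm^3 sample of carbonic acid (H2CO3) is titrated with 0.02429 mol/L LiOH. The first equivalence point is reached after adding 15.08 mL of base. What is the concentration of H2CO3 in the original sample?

n(LiOH) = 0.02429 x 0.01508 = 0.0003663 mol.
At the first equivalence point, 1 mol OH^- react per mol H2CO3, so n(H2CO3) = 0.0003663 / 1 = 0.0003663 mol.
[H2CO3] = 0.0003663 / 0.03621 L = 0.0101 M.

0.0101 M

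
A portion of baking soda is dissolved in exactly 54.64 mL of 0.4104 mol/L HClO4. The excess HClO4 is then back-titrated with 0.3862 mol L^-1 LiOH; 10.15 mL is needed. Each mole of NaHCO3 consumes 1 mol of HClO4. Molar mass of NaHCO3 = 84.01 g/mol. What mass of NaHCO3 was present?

Total n(HClO4) added = 0.4104 x 0.05464 = 0.02242 mol.
n(LiOH) used = 0.3862 x 0.01015 = 0.003920 mol, which equals the excess n(HClO4).
So n(HClO4) consumed by the sample = 0.02242 - 0.003920 = 0.01850 mol.
n(NaHCO3) = 0.01850 / 1 = 0.01850 mol.
mass = 0.01850 mol x 84.01 g/mol = 1.55 g.

1.55 g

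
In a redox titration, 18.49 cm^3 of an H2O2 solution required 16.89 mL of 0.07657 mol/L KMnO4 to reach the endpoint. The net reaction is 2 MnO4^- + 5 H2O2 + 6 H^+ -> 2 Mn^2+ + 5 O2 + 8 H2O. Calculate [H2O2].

n(KMnO4) = 0.07657 x 0.01689 = 0.001293 mol.
From the balanced equation, 2 mol KMnO4 reacts with 5 mol H2O2, so n(H2O2) = 0.001293 x 5/2 = 0.003233 mol.
[H2O2] = 0.003233 / 0.01849 L = 0.175 M.

0.175 M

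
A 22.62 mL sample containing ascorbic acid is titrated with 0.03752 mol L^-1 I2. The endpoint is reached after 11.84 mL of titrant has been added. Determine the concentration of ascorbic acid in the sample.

n(I2) = 0.03752 x 0.01184 = 0.0004442 mol.
From the balanced equation, 1 mol I2 reacts with 1 mol ascorbic acid, so n(ascorbic acid) = 0.0004442 x 1/1 = 0.0004442 mol.
[ascorbic acid] = 0.0004442 / 0.02262 L = 0.0196 M.

0.0196 M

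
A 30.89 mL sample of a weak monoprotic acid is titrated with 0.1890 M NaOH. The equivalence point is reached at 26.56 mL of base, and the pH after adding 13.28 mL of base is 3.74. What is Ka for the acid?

1.8 x 10^-4

13.28 mL is half of the equivalence volume, so this is the half-equivalence point where [HA] = [A^-].
At half-equivalence pH = pKa, so pKa = 3.74.
Ka = 10^(-3.74) = 1.8 x 10^-4.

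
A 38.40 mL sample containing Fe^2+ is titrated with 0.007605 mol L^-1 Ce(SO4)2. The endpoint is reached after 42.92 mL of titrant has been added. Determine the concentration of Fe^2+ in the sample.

n(Ce(SO4)2) = 0.007605 x 0.04292 = 0.0003264 mol.
From the balanced equation, 1 mol Ce(SO4)2 reacts with 1 mol Fe^2+, so n(Fe^2+) = 0.0003264 x 1/1 = 0.0003264 mol.
[Fe^2+] = 0.0003264 / 0.03840 L = 0.00850 M.

0.00850 M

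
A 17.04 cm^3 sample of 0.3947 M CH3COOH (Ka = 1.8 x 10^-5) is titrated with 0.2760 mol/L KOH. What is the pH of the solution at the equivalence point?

8.98

n(CH3COOH) = 0.3947 x 0.01704 = 0.006726 mol; V(KOH) at equivalence = 0.006726/0.2760 = 0.02437 L.
At equivalence all the acid is converted to CH3COO-; total volume = 0.01704 + 0.02437 = 0.04141 L, so [CH3COO-] = 0.006726/0.04141 = 0.1624 M.
Kb = Kw/Ka = 1.0e-14 / 1.8 x 10^-5 = 5.56e-10.
[OH^-] = sqrt(Kb x [CH3COO-]) = sqrt(5.56e-10 x 0.1624) = 9.50e-6 M.
pOH = 5.02, so pH = 14.00 - 5.02 = 8.98.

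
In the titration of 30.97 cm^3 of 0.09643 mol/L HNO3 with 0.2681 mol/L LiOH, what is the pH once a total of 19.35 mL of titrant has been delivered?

12.64

n(acid) = 0.09643 x 0.03097 = 0.002986 mol; n(LiOH) added = 0.2681 x 0.01935 = 0.005188 mol.
Base is in excess by 0.005188 - 0.002986 = 0.002201 mol in a total volume of 0.05032 L.
[OH^-] = 0.002201/0.05032 = 0.04375 M, so pOH = 1.36 and pH = 14.00 - 1.36 = 12.64.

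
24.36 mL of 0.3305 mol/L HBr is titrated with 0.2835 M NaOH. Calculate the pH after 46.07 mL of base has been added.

12.85

n(acid) = 0.3305 x 0.02436 = 0.008051 mol; n(NaOH) added = 0.2835 x 0.04607 = 0.01306 mol.
Base is in excess by 0.01306 - 0.008051 = 0.005010 mol in a total volume of 0.07043 L.
[OH^-] = 0.005010/0.07043 = 0.07113 M, so pOH = 1.15 and pH = 14.00 - 1.15 = 12.85.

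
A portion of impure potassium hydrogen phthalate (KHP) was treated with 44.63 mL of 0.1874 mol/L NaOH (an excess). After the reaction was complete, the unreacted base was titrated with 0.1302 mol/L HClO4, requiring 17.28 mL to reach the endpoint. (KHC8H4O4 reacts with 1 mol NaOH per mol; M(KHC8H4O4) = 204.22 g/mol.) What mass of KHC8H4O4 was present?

1.25 g

Total n(NaOH) added = 0.1874 x 0.04463 = 0.008364 mol.
n(HClO4) used = 0.1302 x 0.01728 = 0.002250 mol, which equals the excess n(NaOH).
So n(NaOH) consumed by the sample = 0.008364 - 0.002250 = 0.006114 mol.
n(KHC8H4O4) = 0.006114 / 1 = 0.006114 mol.
mass = 0.006114 mol x 204.22 g/mol = 1.25 g.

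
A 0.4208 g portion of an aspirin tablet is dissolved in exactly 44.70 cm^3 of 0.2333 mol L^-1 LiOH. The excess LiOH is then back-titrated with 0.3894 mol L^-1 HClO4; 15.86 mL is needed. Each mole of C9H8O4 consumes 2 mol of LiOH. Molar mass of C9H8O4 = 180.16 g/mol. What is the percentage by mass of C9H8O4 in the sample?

Total n(LiOH) added = 0.2333 x 0.04470 = 0.01043 mol.
n(HClO4) used = 0.3894 x 0.01586 = 0.006176 mol, which equals the excess n(LiOH).
So n(LiOH) consumed by the sample = 0.01043 - 0.006176 = 0.004253 mol.
n(C9H8O4) = 0.004253 / 2 = 0.002126 mol.
mass C9H8O4 = 0.002126 x 180.16 = 0.3831 g, so %C9H8O4 = 0.3831/0.4208 x 100 = 91.0%.

91.0%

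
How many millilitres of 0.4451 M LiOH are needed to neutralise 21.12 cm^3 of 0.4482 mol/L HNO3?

n(HNO3) = 0.4482 mol/L x 0.02112 L = 0.009466 mol.
At equivalence n(LiOH) = n(HNO3) = 0.009466 mol.
V(LiOH) = 0.009466 / 0.4451 = 0.02127 L = 21.3 mL.

21.3 mL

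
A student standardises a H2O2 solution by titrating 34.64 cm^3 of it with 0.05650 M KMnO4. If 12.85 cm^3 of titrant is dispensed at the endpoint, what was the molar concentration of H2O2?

n(KMnO4) = 0.05650 x 0.01285 = 0.0007260 mol.
From the balanced equation, 2 mol KMnO4 reacts with 5 mol H2O2, so n(H2O2) = 0.0007260 x 5/2 = 0.001815 mol.
[H2O2] = 0.001815 / 0.03464 L = 0.0524 M.

0.0524 M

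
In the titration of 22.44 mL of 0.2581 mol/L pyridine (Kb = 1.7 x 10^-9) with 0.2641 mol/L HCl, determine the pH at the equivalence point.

n(C5H5N) = 0.2581 x 0.02244 = 0.005792 mol; V(HCl) at equivalence = 0.005792/0.2641 = 0.02193 L.
At equivalence the base is fully converted to C5H5NH+; total volume = 0.04437 L, so [C5H5NH+] = 0.005792/0.04437 = 0.1305 M.
Ka(C5H5NH+) = Kw/Kb = 1.0e-14 / 1.7 x 10^-9 = 5.88e-6.
[H^+] = sqrt(Ka x [C5H5NH+]) = sqrt(5.88e-6 x 0.1305) = 0.000876 M.
pH = -log(0.000876) = 3.06.

3.06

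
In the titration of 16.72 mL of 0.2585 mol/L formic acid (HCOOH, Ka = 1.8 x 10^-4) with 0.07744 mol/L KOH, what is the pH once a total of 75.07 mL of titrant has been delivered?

12.21

n(acid) = 0.2585 x 0.01672 = 0.004322 mol; n(KOH) added = 0.07744 x 0.07507 = 0.005813 mol.
Base is in excess by 0.005813 - 0.004322 = 0.001491 mol in a total volume of 0.09179 L.
[OH^-] = 0.001491/0.09179 = 0.01625 M, so pOH = 1.79 and pH = 14.00 - 1.79 = 12.21.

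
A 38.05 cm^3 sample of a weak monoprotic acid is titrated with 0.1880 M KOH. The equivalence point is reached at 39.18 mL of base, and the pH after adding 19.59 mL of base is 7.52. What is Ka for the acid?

19.59 mL is half of the equivalence volume, so this is the half-equivalence point where [HA] = [A^-].
At half-equivalence pH = pKa, so pKa = 7.52.
Ka = 10^(-7.52) = 3.0 x 10^-8.

3.0 x 10^-8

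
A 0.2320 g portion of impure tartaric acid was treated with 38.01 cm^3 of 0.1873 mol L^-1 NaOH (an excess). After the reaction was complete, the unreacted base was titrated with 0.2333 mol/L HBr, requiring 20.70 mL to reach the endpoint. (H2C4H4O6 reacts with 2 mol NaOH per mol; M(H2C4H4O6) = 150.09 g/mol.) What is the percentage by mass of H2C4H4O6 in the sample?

74.1%

Total n(NaOH) added = 0.1873 x 0.03801 = 0.007119 mol.
n(HBr) used = 0.2333 x 0.02070 = 0.004829 mol, which equals the excess n(NaOH).
So n(NaOH) consumed by the sample = 0.007119 - 0.004829 = 0.002290 mol.
n(H2C4H4O6) = 0.002290 / 2 = 0.001145 mol.
mass H2C4H4O6 = 0.001145 x 150.09 = 0.1719 g, so %H2C4H4O6 = 0.1719/0.2320 x 100 = 74.1%.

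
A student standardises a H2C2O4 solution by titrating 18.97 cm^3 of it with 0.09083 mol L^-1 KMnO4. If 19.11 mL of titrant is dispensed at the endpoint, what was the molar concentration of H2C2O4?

n(KMnO4) = 0.09083 x 0.01911 = 0.001736 mol.
From the balanced equation, 2 mol KMnO4 reacts with 5 mol H2C2O4, so n(H2C2O4) = 0.001736 x 5/2 = 0.004339 mol.
[H2C2O4] = 0.004339 / 0.01897 L = 0.229 M.

0.229 M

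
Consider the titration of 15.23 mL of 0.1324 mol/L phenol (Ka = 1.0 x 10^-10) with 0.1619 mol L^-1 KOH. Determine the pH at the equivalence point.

11.43

n(C6H5OH) = 0.1324 x 0.01523 = 0.002016 mol; V(KOH) at equivalence = 0.002016/0.1619 = 0.01245 L.
At equivalence all the acid is converted to C6H5O-; total volume = 0.01523 + 0.01245 = 0.02768 L, so [C6H5O-] = 0.002016/0.02768 = 0.07284 M.
Kb = Kw/Ka = 1.0e-14 / 1.0 x 10^-10 = 0.000100.
[OH^-] = sqrt(Kb x [C6H5O-]) = sqrt(0.000100 x 0.07284) = 0.00270 M.
pOH = 2.57, so pH = 14.00 - 2.57 = 11.43.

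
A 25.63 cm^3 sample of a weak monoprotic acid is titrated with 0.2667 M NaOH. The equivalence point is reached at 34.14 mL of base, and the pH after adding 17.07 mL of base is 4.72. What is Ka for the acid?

17.07 mL is half of the equivalence volume, so this is the half-equivalence point where [HA] = [A^-].
At half-equivalence pH = pKa, so pKa = 4.72.
Ka = 10^(-4.72) = 1.9 x 10^-5.

1.9 x 10^-5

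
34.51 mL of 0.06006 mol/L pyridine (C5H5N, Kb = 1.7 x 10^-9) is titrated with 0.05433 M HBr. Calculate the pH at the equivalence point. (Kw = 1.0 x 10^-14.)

3.39

n(C5H5N) = 0.06006 x 0.03451 = 0.002073 mol; V(HBr) at equivalence = 0.002073/0.05433 = 0.03815 L.
At equivalence the base is fully converted to C5H5NH+; total volume = 0.07266 L, so [C5H5NH+] = 0.002073/0.07266 = 0.02853 M.
Ka(C5H5NH+) = Kw/Kb = 1.0e-14 / 1.7 x 10^-9 = 5.88e-6.
[H^+] = sqrt(Ka x [C5H5NH+]) = sqrt(5.88e-6 x 0.02853) = 0.000410 M.
pH = -log(0.000410) = 3.39.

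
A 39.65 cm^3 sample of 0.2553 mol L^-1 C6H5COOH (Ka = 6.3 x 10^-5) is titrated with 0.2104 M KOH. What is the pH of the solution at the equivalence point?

8.63

n(C6H5COOH) = 0.2553 x 0.03965 = 0.01012 mol; V(KOH) at equivalence = 0.01012/0.2104 = 0.04811 L.
At equivalence all the acid is converted to C6H5COO-; total volume = 0.03965 + 0.04811 = 0.08776 L, so [C6H5COO-] = 0.01012/0.08776 = 0.1153 M.
Kb = Kw/Ka = 1.0e-14 / 6.3 x 10^-5 = 1.59e-10.
[OH^-] = sqrt(Kb x [C6H5COO-]) = sqrt(1.59e-10 x 0.1153) = 4.28e-6 M.
pOH = 5.37, so pH = 14.00 - 5.37 = 8.63.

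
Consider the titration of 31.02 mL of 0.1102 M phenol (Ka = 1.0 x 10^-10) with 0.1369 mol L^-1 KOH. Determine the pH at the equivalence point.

n(C6H5OH) = 0.1102 x 0.03102 = 0.003418 mol; V(KOH) at equivalence = 0.003418/0.1369 = 0.02497 L.
At equivalence all the acid is converted to C6H5O-; total volume = 0.03102 + 0.02497 = 0.05599 L, so [C6H5O-] = 0.003418/0.05599 = 0.06105 M.
Kb = Kw/Ka = 1.0e-14 / 1.0 x 10^-10 = 0.000100.
[OH^-] = sqrt(Kb x [C6H5O-]) = sqrt(0.000100 x 0.06105) = 0.00247 M.
pOH = 2.61, so pH = 14.00 - 2.61 = 11.39.

11.39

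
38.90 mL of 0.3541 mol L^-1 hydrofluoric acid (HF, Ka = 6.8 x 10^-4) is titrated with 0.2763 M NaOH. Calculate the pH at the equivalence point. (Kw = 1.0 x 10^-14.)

8.18

n(HF) = 0.3541 x 0.03890 = 0.01377 mol; V(NaOH) at equivalence = 0.01377/0.2763 = 0.04985 L.
At equivalence all the acid is converted to F-; total volume = 0.03890 + 0.04985 = 0.08875 L, so [F-] = 0.01377/0.08875 = 0.1552 M.
Kb = Kw/Ka = 1.0e-14 / 6.8 x 10^-4 = 1.47e-11.
[OH^-] = sqrt(Kb x [F-]) = sqrt(1.47e-11 x 0.1552) = 1.51e-6 M.
pOH = 5.82, so pH = 14.00 - 5.82 = 8.18.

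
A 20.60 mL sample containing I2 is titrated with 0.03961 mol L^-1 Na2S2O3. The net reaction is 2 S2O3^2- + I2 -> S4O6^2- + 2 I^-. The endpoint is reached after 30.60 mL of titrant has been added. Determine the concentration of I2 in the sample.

0.0294 M

n(Na2S2O3) = 0.03961 x 0.03060 = 0.001212 mol.
From the balanced equation, 2 mol Na2S2O3 reacts with 1 mol I2, so n(I2) = 0.001212 x 1/2 = 0.0006060 mol.
[I2] = 0.0006060 / 0.02060 L = 0.0294 M.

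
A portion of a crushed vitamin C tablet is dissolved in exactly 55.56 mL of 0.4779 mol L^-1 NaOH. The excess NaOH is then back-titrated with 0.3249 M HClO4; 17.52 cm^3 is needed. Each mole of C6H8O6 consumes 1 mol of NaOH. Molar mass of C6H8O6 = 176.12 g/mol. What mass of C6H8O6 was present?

Total n(NaOH) added = 0.4779 x 0.05556 = 0.02655 mol.
n(HClO4) used = 0.3249 x 0.01752 = 0.005692 mol, which equals the excess n(NaOH).
So n(NaOH) consumed by the sample = 0.02655 - 0.005692 = 0.02086 mol.
n(C6H8O6) = 0.02086 / 1 = 0.02086 mol.
mass = 0.02086 mol x 176.12 g/mol = 3.67 g.

3.67 g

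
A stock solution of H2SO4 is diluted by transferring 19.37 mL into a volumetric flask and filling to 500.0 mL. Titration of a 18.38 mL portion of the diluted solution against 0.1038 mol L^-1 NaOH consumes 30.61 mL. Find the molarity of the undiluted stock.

n(NaOH) = 0.1038 x 0.03061 = 0.003177 mol.
n(H2SO4) in the aliquot = 0.003177 x 1/2 = 0.001589 mol.
[diluted H2SO4] = 0.001589 / 0.01838 = 0.08643 M.
Dilution factor = 500.0/19.37 = 25.81, so [stock] = 0.08643 x 25.81 = 2.23 M.

2.23 M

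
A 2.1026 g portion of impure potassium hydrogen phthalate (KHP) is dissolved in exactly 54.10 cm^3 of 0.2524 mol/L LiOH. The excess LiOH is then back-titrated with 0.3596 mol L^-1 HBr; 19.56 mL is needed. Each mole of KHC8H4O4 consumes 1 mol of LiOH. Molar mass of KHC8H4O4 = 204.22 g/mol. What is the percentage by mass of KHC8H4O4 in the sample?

64.3%

Total n(LiOH) added = 0.2524 x 0.05410 = 0.01365 mol.
n(HBr) used = 0.3596 x 0.01956 = 0.007034 mol, which equals the excess n(LiOH).
So n(LiOH) consumed by the sample = 0.01365 - 0.007034 = 0.006621 mol.
n(KHC8H4O4) = 0.006621 / 1 = 0.006621 mol.
mass KHC8H4O4 = 0.006621 x 204.22 = 1.352 g, so %KHC8H4O4 = 1.352/2.1026 x 100 = 64.3%.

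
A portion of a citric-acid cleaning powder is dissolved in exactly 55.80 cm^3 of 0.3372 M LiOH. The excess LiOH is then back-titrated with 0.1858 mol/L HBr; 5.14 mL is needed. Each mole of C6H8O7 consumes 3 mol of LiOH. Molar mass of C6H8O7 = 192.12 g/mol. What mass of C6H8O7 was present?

1.14 g

Total n(LiOH) added = 0.3372 x 0.05580 = 0.01882 mol.
n(HBr) used = 0.1858 x 0.005140 = 0.0009550 mol, which equals the excess n(LiOH).
So n(LiOH) consumed by the sample = 0.01882 - 0.0009550 = 0.01786 mol.
n(C6H8O7) = 0.01786 / 3 = 0.005954 mol.
mass = 0.005954 mol x 192.12 g/mol = 1.14 g.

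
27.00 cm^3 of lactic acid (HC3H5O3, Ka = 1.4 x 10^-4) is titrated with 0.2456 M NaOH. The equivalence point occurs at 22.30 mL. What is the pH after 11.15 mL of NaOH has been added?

11.15 mL is exactly half the equivalence volume (22.30/2), i.e. the half-equivalence point.
There, n(HA) = n(A^-), so pH = pKa = -log(1.4 x 10^-4) = 3.85.

3.85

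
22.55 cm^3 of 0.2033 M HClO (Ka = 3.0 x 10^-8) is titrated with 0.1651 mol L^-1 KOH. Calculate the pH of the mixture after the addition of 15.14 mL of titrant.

Initial n(HClO) = 0.2033 x 0.02255 = 0.004584 mol.
n(KOH) added = 0.1651 x 0.01514 = 0.002500 mol, converting that many moles of HClO to ClO-.
Remaining n(HClO) = 0.002085 mol; n(ClO-) = 0.002500 mol.
By Henderson-Hasselbalch, pH = pKa + log([A^-]/[HA]) = 7.52 + log(0.002500/0.002085) = 7.52 + (+0.08) = 7.60.

7.60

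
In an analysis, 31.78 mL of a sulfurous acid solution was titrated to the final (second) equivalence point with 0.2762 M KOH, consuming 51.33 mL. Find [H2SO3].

0.223 M

n(KOH) = 0.2762 x 0.05133 = 0.01418 mol.
At the final (second) equivalence point, 2 mol OH^- react per mol H2SO3, so n(H2SO3) = 0.01418 / 2 = 0.007089 mol.
[H2SO3] = 0.007089 / 0.03178 L = 0.223 M.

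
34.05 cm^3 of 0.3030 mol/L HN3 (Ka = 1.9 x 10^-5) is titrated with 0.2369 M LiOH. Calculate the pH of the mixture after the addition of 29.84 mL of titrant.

Initial n(HN3) = 0.3030 x 0.03405 = 0.01032 mol.
n(LiOH) added = 0.2369 x 0.02984 = 0.007069 mol, converting that many moles of HN3 to N3-.
Remaining n(HN3) = 0.003248 mol; n(N3-) = 0.007069 mol.
By Henderson-Hasselbalch, pH = pKa + log([A^-]/[HA]) = 4.72 + log(0.007069/0.003248) = 4.72 + (+0.34) = 5.06.

5.06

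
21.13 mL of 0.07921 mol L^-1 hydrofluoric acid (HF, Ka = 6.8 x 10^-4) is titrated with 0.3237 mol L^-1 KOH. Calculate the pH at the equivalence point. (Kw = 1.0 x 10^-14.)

n(HF) = 0.07921 x 0.02113 = 0.001674 mol; V(KOH) at equivalence = 0.001674/0.3237 = 0.005171 L.
At equivalence all the acid is converted to F-; total volume = 0.02113 + 0.005171 = 0.02630 L, so [F-] = 0.001674/0.02630 = 0.06364 M.
Kb = Kw/Ka = 1.0e-14 / 6.8 x 10^-4 = 1.47e-11.
[OH^-] = sqrt(Kb x [F-]) = sqrt(1.47e-11 x 0.06364) = 9.67e-7 M.
pOH = 6.01, so pH = 14.00 - 6.01 = 7.99.

7.99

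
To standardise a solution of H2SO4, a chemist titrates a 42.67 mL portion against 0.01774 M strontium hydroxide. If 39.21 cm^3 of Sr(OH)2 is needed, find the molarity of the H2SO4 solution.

0.0163 M

n(Sr(OH)2) delivered = 0.01774 x 0.03921 = 0.0006956 mol.
For a 1:1 reaction, n(H2SO4) = 0.0006956 mol.
[H2SO4] = 0.0006956 mol / 0.04267 L = 0.0163 M.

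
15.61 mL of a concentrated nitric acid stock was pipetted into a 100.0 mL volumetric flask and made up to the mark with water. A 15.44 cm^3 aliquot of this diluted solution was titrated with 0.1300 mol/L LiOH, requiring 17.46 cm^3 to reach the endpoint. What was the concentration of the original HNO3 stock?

n(LiOH) = 0.1300 x 0.01746 = 0.002270 mol.
n(HNO3) in the aliquot = 0.002270 mol.
[diluted HNO3] = 0.002270 / 0.01544 = 0.1470 M.
Dilution factor = 100.0/15.61 = 6.406, so [stock] = 0.1470 x 6.406 = 0.942 M.

0.942 M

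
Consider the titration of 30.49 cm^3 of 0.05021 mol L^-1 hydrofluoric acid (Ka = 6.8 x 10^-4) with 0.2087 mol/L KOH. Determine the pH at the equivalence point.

7.89

n(HF) = 0.05021 x 0.03049 = 0.001531 mol; V(KOH) at equivalence = 0.001531/0.2087 = 0.007335 L.
At equivalence all the acid is converted to F-; total volume = 0.03049 + 0.007335 = 0.03783 L, so [F-] = 0.001531/0.03783 = 0.04047 M.
Kb = Kw/Ka = 1.0e-14 / 6.8 x 10^-4 = 1.47e-11.
[OH^-] = sqrt(Kb x [F-]) = sqrt(1.47e-11 x 0.04047) = 7.71e-7 M.
pOH = 6.11, so pH = 14.00 - 6.11 = 7.89.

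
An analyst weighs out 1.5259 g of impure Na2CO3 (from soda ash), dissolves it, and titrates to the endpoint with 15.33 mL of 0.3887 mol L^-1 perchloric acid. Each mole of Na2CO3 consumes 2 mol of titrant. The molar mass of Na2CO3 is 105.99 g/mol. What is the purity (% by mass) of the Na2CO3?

n(HClO4) = 0.3887 x 0.01533 = 0.005959 mol.
n(Na2CO3) = 0.005959 / 2 = 0.002979 mol.
mass of Na2CO3 = 0.002979 x 105.99 = 0.3158 g.
% purity = 0.3158 / 1.5259 x 100 = 20.7%.

20.7%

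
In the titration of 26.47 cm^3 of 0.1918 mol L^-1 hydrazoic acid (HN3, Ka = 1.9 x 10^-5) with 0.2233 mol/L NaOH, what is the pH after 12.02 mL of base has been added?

Initial n(HN3) = 0.1918 x 0.02647 = 0.005077 mol.
n(NaOH) added = 0.2233 x 0.01202 = 0.002684 mol, converting that many moles of HN3 to N3-.
Remaining n(HN3) = 0.002393 mol; n(N3-) = 0.002684 mol.
By Henderson-Hasselbalch, pH = pKa + log([A^-]/[HA]) = 4.72 + log(0.002684/0.002393) = 4.72 + (+0.05) = 4.77.

4.77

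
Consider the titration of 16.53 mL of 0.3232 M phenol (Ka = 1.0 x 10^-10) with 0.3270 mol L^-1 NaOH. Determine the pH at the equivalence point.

11.61

n(C6H5OH) = 0.3232 x 0.01653 = 0.005342 mol; V(NaOH) at equivalence = 0.005342/0.3270 = 0.01634 L.
At equivalence all the acid is converted to C6H5O-; total volume = 0.01653 + 0.01634 = 0.03287 L, so [C6H5O-] = 0.005342/0.03287 = 0.1625 M.
Kb = Kw/Ka = 1.0e-14 / 1.0 x 10^-10 = 0.000100.
[OH^-] = sqrt(Kb x [C6H5O-]) = sqrt(0.000100 x 0.1625) = 0.00403 M.
pOH = 2.39, so pH = 14.00 - 2.39 = 11.61.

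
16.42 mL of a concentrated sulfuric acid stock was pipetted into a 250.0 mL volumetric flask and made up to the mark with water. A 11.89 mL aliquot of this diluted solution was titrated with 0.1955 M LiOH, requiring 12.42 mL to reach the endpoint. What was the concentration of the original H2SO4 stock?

n(LiOH) = 0.1955 x 0.01242 = 0.002428 mol.
n(H2SO4) in the aliquot = 0.002428 x 1/2 = 0.001214 mol.
[diluted H2SO4] = 0.001214 / 0.01189 = 0.1021 M.
Dilution factor = 250.0/16.42 = 15.23, so [stock] = 0.1021 x 15.23 = 1.55 M.

1.55 M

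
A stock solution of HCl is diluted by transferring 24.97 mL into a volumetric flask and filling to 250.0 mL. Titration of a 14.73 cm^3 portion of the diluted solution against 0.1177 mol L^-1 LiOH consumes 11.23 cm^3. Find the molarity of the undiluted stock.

n(LiOH) = 0.1177 x 0.01123 = 0.001322 mol.
n(HCl) in the aliquot = 0.001322 mol.
[diluted HCl] = 0.001322 / 0.01473 = 0.08973 M.
Dilution factor = 250.0/24.97 = 10.01, so [stock] = 0.08973 x 10.01 = 0.898 M.

0.898 M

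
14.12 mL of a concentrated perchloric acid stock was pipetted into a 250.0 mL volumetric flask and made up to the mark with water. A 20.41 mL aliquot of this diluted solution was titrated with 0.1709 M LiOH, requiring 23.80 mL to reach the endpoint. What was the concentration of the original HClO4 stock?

3.53 M

n(LiOH) = 0.1709 x 0.02380 = 0.004067 mol.
n(HClO4) in the aliquot = 0.004067 mol.
[diluted HClO4] = 0.004067 / 0.02041 = 0.1993 M.
Dilution factor = 250.0/14.12 = 17.71, so [stock] = 0.1993 x 17.71 = 3.53 M.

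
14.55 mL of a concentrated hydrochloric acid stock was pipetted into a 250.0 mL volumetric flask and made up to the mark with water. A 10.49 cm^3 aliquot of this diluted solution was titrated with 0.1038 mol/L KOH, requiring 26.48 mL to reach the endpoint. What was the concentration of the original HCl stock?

n(KOH) = 0.1038 x 0.02648 = 0.002749 mol.
n(HCl) in the aliquot = 0.002749 mol.
[diluted HCl] = 0.002749 / 0.01049 = 0.2620 M.
Dilution factor = 250.0/14.55 = 17.18, so [stock] = 0.2620 x 17.18 = 4.50 M.

4.50 M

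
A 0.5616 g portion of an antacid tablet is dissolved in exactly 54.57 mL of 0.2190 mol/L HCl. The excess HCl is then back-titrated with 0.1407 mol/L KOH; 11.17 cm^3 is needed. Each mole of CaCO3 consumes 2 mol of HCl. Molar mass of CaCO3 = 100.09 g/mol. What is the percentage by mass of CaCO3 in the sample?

Total n(HCl) added = 0.2190 x 0.05457 = 0.01195 mol.
n(KOH) used = 0.1407 x 0.01117 = 0.001572 mol, which equals the excess n(HCl).
So n(HCl) consumed by the sample = 0.01195 - 0.001572 = 0.01038 mol.
n(CaCO3) = 0.01038 / 2 = 0.005190 mol.
mass CaCO3 = 0.005190 x 100.09 = 0.5194 g, so %CaCO3 = 0.5194/0.5616 x 100 = 92.5%.

92.5%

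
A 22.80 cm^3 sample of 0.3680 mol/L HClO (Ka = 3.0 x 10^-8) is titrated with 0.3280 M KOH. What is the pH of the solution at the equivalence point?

n(HClO) = 0.3680 x 0.02280 = 0.008390 mol; V(KOH) at equivalence = 0.008390/0.3280 = 0.02558 L.
At equivalence all the acid is converted to ClO-; total volume = 0.02280 + 0.02558 = 0.04838 L, so [ClO-] = 0.008390/0.04838 = 0.1734 M.
Kb = Kw/Ka = 1.0e-14 / 3.0 x 10^-8 = 3.33e-7.
[OH^-] = sqrt(Kb x [ClO-]) = sqrt(3.33e-7 x 0.1734) = 0.000240 M.
pOH = 3.62, so pH = 14.00 - 3.62 = 10.38.

10.38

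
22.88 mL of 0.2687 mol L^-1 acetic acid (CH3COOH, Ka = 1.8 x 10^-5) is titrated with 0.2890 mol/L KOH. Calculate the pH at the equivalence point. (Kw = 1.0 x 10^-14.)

8.94

n(CH3COOH) = 0.2687 x 0.02288 = 0.006148 mol; V(KOH) at equivalence = 0.006148/0.2890 = 0.02127 L.
At equivalence all the acid is converted to CH3COO-; total volume = 0.02288 + 0.02127 = 0.04415 L, so [CH3COO-] = 0.006148/0.04415 = 0.1392 M.
Kb = Kw/Ka = 1.0e-14 / 1.8 x 10^-5 = 5.56e-10.
[OH^-] = sqrt(Kb x [CH3COO-]) = sqrt(5.56e-10 x 0.1392) = 8.80e-6 M.
pOH = 5.06, so pH = 14.00 - 5.06 = 8.94.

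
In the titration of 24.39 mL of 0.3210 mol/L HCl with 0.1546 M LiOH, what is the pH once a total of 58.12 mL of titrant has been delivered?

n(acid) = 0.3210 x 0.02439 = 0.007829 mol; n(LiOH) added = 0.1546 x 0.05812 = 0.008985 mol.
Base is in excess by 0.008985 - 0.007829 = 0.001156 mol in a total volume of 0.08251 L.
[OH^-] = 0.001156/0.08251 = 0.01401 M, so pOH = 1.85 and pH = 14.00 - 1.85 = 12.15.

12.15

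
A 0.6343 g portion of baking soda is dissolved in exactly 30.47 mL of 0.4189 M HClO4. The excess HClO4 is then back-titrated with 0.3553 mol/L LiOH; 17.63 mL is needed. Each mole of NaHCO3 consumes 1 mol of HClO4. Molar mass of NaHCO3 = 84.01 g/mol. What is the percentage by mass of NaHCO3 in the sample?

Total n(HClO4) added = 0.4189 x 0.03047 = 0.01276 mol.
n(LiOH) used = 0.3553 x 0.01763 = 0.006264 mol, which equals the excess n(HClO4).
So n(HClO4) consumed by the sample = 0.01276 - 0.006264 = 0.006500 mol.
n(NaHCO3) = 0.006500 / 1 = 0.006500 mol.
mass NaHCO3 = 0.006500 x 84.01 = 0.5461 g, so %NaHCO3 = 0.5461/0.6343 x 100 = 86.1%.

86.1%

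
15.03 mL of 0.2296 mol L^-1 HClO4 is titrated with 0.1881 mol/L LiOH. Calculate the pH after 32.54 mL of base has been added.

n(acid) = 0.2296 x 0.01503 = 0.003451 mol; n(LiOH) added = 0.1881 x 0.03254 = 0.006121 mol.
Base is in excess by 0.006121 - 0.003451 = 0.002670 mol in a total volume of 0.04757 L.
[OH^-] = 0.002670/0.04757 = 0.05613 M, so pOH = 1.25 and pH = 14.00 - 1.25 = 12.75.

12.75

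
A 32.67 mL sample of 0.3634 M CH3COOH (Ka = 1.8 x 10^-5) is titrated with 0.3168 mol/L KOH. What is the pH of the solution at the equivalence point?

8.99

n(CH3COOH) = 0.3634 x 0.03267 = 0.01187 mol; V(KOH) at equivalence = 0.01187/0.3168 = 0.03748 L.
At equivalence all the acid is converted to CH3COO-; total volume = 0.03267 + 0.03748 = 0.07015 L, so [CH3COO-] = 0.01187/0.07015 = 0.1693 M.
Kb = Kw/Ka = 1.0e-14 / 1.8 x 10^-5 = 5.56e-10.
[OH^-] = sqrt(Kb x [CH3COO-]) = sqrt(5.56e-10 x 0.1693) = 9.70e-6 M.
pOH = 5.01, so pH = 14.00 - 5.01 = 8.99.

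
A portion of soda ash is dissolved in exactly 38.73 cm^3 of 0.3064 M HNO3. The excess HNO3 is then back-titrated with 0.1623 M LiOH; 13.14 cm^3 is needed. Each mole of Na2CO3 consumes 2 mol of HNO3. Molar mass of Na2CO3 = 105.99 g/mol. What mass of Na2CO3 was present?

0.516 g

Total n(HNO3) added = 0.3064 x 0.03873 = 0.01187 mol.
n(LiOH) used = 0.1623 x 0.01314 = 0.002133 mol, which equals the excess n(HNO3).
So n(HNO3) consumed by the sample = 0.01187 - 0.002133 = 0.009734 mol.
n(Na2CO3) = 0.009734 / 2 = 0.004867 mol.
mass = 0.004867 mol x 105.99 g/mol = 0.516 g.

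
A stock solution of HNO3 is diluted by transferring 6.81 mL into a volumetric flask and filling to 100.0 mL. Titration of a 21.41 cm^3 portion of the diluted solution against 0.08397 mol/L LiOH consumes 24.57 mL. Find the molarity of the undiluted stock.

1.42 M

n(LiOH) = 0.08397 x 0.02457 = 0.002063 mol.
n(HNO3) in the aliquot = 0.002063 mol.
[diluted HNO3] = 0.002063 / 0.02141 = 0.09636 M.
Dilution factor = 100.0/6.810 = 14.68, so [stock] = 0.09636 x 14.68 = 1.42 M.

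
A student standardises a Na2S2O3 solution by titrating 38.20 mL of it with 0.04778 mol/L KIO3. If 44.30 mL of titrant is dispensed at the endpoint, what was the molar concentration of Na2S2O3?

n(KIO3) = 0.04778 x 0.04430 = 0.002117 mol.
From the balanced equation, 1 mol KIO3 reacts with 6 mol Na2S2O3, so n(Na2S2O3) = 0.002117 x 6/1 = 0.01270 mol.
[Na2S2O3] = 0.01270 / 0.03820 L = 0.332 M.

0.332 M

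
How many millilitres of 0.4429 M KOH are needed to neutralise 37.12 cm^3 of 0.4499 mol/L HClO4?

37.7 mL

n(HClO4) = 0.4499 mol/L x 0.03712 L = 0.01670 mol.
At equivalence n(KOH) = n(HClO4) = 0.01670 mol.
V(KOH) = 0.01670 / 0.4429 = 0.03771 L = 37.7 mL.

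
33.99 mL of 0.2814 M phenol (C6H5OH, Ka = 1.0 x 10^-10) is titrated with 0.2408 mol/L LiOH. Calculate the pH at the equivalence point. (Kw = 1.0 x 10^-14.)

n(C6H5OH) = 0.2814 x 0.03399 = 0.009565 mol; V(LiOH) at equivalence = 0.009565/0.2408 = 0.03972 L.
At equivalence all the acid is converted to C6H5O-; total volume = 0.03399 + 0.03972 = 0.07371 L, so [C6H5O-] = 0.009565/0.07371 = 0.1298 M.
Kb = Kw/Ka = 1.0e-14 / 1.0 x 10^-10 = 0.000100.
[OH^-] = sqrt(Kb x [C6H5O-]) = sqrt(0.000100 x 0.1298) = 0.00360 M.
pOH = 2.44, so pH = 14.00 - 2.44 = 11.56.

11.56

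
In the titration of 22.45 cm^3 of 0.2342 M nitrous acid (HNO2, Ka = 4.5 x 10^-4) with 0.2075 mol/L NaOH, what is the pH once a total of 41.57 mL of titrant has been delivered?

12.72

n(acid) = 0.2342 x 0.02245 = 0.005258 mol; n(NaOH) added = 0.2075 x 0.04157 = 0.008626 mol.
Base is in excess by 0.008626 - 0.005258 = 0.003368 mol in a total volume of 0.06402 L.
[OH^-] = 0.003368/0.06402 = 0.05261 M, so pOH = 1.28 and pH = 14.00 - 1.28 = 12.72.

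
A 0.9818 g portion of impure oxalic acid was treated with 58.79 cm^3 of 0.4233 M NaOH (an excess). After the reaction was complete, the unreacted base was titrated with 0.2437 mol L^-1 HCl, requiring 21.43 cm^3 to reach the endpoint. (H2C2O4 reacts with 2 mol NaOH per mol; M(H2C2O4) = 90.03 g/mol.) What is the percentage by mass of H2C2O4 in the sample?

Total n(NaOH) added = 0.4233 x 0.05879 = 0.02489 mol.
n(HCl) used = 0.2437 x 0.02143 = 0.005222 mol, which equals the excess n(NaOH).
So n(NaOH) consumed by the sample = 0.02489 - 0.005222 = 0.01966 mol.
n(H2C2O4) = 0.01966 / 2 = 0.009832 mol.
mass H2C2O4 = 0.009832 x 90.03 = 0.8851 g, so %H2C2O4 = 0.8851/0.9818 x 100 = 90.2%.

90.2%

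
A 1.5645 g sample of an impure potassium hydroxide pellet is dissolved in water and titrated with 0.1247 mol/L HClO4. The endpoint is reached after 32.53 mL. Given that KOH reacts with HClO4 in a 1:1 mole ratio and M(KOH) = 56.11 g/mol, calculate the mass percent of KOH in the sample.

14.5%

n(HClO4) = 0.1247 x 0.03253 = 0.004056 mol.
n(KOH) = 0.004056 / 1 = 0.004056 mol.
mass of KOH = 0.004056 x 56.11 = 0.2276 g.
% purity = 0.2276 / 1.5645 x 100 = 14.5%.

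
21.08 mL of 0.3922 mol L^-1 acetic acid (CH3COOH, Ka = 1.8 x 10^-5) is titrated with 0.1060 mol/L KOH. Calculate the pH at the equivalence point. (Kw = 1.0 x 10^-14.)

8.83

n(CH3COOH) = 0.3922 x 0.02108 = 0.008268 mol; V(KOH) at equivalence = 0.008268/0.1060 = 0.07800 L.
At equivalence all the acid is converted to CH3COO-; total volume = 0.02108 + 0.07800 = 0.09908 L, so [CH3COO-] = 0.008268/0.09908 = 0.08345 M.
Kb = Kw/Ka = 1.0e-14 / 1.8 x 10^-5 = 5.56e-10.
[OH^-] = sqrt(Kb x [CH3COO-]) = sqrt(5.56e-10 x 0.08345) = 6.81e-6 M.
pOH = 5.17, so pH = 14.00 - 5.17 = 8.83.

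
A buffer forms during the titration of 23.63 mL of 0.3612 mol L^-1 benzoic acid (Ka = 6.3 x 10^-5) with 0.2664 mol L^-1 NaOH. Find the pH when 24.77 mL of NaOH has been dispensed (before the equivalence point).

4.73

Initial n(C6H5COOH) = 0.3612 x 0.02363 = 0.008535 mol.
n(NaOH) added = 0.2664 x 0.02477 = 0.006599 mol, converting that many moles of C6H5COOH to C6H5COO-.
Remaining n(C6H5COOH) = 0.001936 mol; n(C6H5COO-) = 0.006599 mol.
By Henderson-Hasselbalch, pH = pKa + log([A^-]/[HA]) = 4.20 + log(0.006599/0.001936) = 4.20 + (+0.53) = 4.73.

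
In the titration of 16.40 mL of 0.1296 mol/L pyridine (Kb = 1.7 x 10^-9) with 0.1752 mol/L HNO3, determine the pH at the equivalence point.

3.18

n(C5H5N) = 0.1296 x 0.01640 = 0.002125 mol; V(HNO3) at equivalence = 0.002125/0.1752 = 0.01213 L.
At equivalence the base is fully converted to C5H5NH+; total volume = 0.02853 L, so [C5H5NH+] = 0.002125/0.02853 = 0.07449 M.
Ka(C5H5NH+) = Kw/Kb = 1.0e-14 / 1.7 x 10^-9 = 5.88e-6.
[H^+] = sqrt(Ka x [C5H5NH+]) = sqrt(5.88e-6 x 0.07449) = 0.000662 M.
pH = -log(0.000662) = 3.18.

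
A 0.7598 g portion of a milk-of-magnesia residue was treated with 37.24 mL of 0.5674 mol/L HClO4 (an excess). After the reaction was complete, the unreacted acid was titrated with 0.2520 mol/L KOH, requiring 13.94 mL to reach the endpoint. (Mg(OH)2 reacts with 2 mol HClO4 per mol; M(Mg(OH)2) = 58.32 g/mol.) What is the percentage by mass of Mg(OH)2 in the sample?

Total n(HClO4) added = 0.5674 x 0.03724 = 0.02113 mol.
n(KOH) used = 0.2520 x 0.01394 = 0.003513 mol, which equals the excess n(HClO4).
So n(HClO4) consumed by the sample = 0.02113 - 0.003513 = 0.01762 mol.
n(Mg(OH)2) = 0.01762 / 2 = 0.008809 mol.
mass Mg(OH)2 = 0.008809 x 58.32 = 0.5137 g, so %Mg(OH)2 = 0.5137/0.7598 x 100 = 67.6%.

67.6%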